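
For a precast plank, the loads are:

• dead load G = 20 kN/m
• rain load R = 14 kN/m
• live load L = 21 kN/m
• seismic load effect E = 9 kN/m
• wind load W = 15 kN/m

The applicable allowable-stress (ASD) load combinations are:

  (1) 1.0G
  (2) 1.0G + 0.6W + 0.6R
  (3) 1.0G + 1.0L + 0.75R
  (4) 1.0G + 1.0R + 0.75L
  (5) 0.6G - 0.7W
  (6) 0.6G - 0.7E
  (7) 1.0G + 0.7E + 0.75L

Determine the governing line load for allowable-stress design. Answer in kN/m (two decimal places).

(1) 1.0(20) = 20.00
(2) 1.0(20) + 0.6(15) + 0.6(14) = 37.40
(3) 1.0(20) + 1.0(21) + 0.75(14) = 51.50
(4) 1.0(20) + 1.0(14) + 0.75(21) = 49.75
(5) 0.6(20) - 0.7(15) = 1.50
(6) 0.6(20) - 0.7(9) = 5.70
(7) 1.0(20) + 0.7(9) + 0.75(21) = 42.05
Combination 3 governs: w = 51.50 kN/m.

51.50 kN/m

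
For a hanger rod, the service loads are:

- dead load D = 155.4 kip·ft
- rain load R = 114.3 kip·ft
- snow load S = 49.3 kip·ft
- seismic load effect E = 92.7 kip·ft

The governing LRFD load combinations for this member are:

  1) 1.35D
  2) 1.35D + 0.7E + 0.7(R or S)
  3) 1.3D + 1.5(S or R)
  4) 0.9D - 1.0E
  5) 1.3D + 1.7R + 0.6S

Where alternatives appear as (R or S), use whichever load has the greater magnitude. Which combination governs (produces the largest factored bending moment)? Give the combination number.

Combination 5

(R or S) → R = 114.3 kip·ft; (S or R) → R = 114.3 kip·ft.
1) 1.35(155.4) = 209.8
2) 1.35(155.4) + 0.7(92.7) + 0.7(114.3) = 354.7
3) 1.3(155.4) + 1.5(114.3) = 373.5
4) 0.9(155.4) - 1.0(92.7) = 47.2
5) 1.3(155.4) + 1.7(114.3) + 0.6(49.3) = 425.9
The largest value is 425.9 kip·ft from combination 5.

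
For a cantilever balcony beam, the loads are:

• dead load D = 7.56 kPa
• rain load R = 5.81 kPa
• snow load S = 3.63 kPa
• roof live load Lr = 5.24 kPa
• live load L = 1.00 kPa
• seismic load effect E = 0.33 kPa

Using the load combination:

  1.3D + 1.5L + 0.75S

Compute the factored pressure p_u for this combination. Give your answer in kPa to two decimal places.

14.05 kPa

1.3(7.56) + 1.5(1.00) + 0.75(3.63) = 14.05
p_u = 14.05 kPa.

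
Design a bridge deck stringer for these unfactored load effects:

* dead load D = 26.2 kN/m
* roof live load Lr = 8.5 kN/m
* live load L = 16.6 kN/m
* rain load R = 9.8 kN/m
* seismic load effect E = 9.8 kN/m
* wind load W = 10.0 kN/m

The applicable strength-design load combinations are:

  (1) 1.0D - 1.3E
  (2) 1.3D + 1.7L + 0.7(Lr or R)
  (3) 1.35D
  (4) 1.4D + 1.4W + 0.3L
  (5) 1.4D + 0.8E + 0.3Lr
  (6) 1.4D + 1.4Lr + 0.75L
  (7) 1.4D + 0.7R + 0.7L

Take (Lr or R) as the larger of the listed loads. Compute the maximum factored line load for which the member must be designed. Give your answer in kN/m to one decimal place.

(Lr or R) → R = 9.8 kN/m.
(1) 1.0(26.2) - 1.3(9.8) = 13.5
(2) 1.3(26.2) + 1.7(16.6) + 0.7(9.8) = 69.1
(3) 1.35(26.2) = 35.4
(4) 1.4(26.2) + 1.4(10.0) + 0.3(16.6) = 55.7
(5) 1.4(26.2) + 0.8(9.8) + 0.3(8.5) = 47.1
(6) 1.4(26.2) + 1.4(8.5) + 0.75(16.6) = 61.0
(7) 1.4(26.2) + 0.7(9.8) + 0.7(16.6) = 55.2
Combination 2 governs: w_u = 69.1 kN/m.

69.1 kN/m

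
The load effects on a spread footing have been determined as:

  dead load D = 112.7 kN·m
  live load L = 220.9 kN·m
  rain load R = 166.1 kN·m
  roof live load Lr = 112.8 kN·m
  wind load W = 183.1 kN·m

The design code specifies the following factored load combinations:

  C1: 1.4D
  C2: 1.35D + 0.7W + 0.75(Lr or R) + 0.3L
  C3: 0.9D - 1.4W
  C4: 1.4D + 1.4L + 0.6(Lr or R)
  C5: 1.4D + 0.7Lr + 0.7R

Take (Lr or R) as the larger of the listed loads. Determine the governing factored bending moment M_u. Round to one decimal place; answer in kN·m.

566.7 kN·m

(Lr or R) → R = 166.1 kN·m.
C1: 1.4(112.7) = 157.8
C2: 1.35(112.7) + 0.7(183.1) + 0.75(166.1) + 0.3(220.9) = 152.1 + 128.2 + 124.6 + 66.3 = 471.2
C3: 0.9(112.7) - 1.4(183.1) = 101.4 - 256.3 = -154.9
C4: 1.4(112.7) + 1.4(220.9) + 0.6(166.1) = 566.7
C5: 1.4(112.7) + 0.7(112.8) + 0.7(166.1) = 353.0
Maximum is from combination 4.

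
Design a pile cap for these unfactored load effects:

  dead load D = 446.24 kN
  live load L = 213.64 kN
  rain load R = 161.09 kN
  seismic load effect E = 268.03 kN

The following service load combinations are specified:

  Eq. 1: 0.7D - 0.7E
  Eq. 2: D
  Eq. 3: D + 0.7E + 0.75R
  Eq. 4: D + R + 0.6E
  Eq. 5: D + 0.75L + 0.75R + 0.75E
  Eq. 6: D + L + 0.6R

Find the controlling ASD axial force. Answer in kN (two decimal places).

928.31 kN

Eq. 1: 0.7(446.24) - 0.7(268.03) = 312.37 - 187.62 = 124.75
Eq. 2: 1.0(446.24) = 446.24
Eq. 3: 1.0(446.24) + 0.7(268.03) + 0.75(161.09) = 446.24 + 187.62 + 120.82 = 754.68
Eq. 4: 1.0(446.24) + 1.0(161.09) + 0.6(268.03) = 446.24 + 161.09 + 160.82 = 768.15
Eq. 5: 1.0(446.24) + 0.75(213.64) + 0.75(161.09) + 0.75(268.03) = 446.24 + 160.23 + 120.82 + 201.02 = 928.31
Eq. 6: 1.0(446.24) + 1.0(213.64) + 0.6(161.09) = 446.24 + 213.64 + 96.65 = 756.53
Combination 5 governs: N = 928.31 kN.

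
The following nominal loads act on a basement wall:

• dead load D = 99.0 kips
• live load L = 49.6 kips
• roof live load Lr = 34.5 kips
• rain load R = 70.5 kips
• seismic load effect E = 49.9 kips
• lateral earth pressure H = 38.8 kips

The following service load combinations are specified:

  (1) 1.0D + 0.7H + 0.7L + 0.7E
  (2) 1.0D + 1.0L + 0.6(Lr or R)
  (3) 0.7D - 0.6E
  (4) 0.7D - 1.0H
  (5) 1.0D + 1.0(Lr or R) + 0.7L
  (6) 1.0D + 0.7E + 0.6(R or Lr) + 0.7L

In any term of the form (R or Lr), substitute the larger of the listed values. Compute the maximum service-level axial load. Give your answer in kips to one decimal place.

(Lr or R) → R = 70.5 kips; (R or Lr) → R = 70.5 kips.
(1) 1.0(99.0) + 0.7(38.8) + 0.7(49.6) + 0.7(49.9) = 99.0 + 27.2 + 34.7 + 34.9 = 195.8
(2) 1.0(99.0) + 1.0(49.6) + 0.6(70.5) = 99.0 + 49.6 + 42.3 = 190.9
(3) 0.7(99.0) - 0.6(49.9) = 69.3 - 29.9 = 39.4
(4) 0.7(99.0) - 1.0(38.8) = 69.3 - 38.8 = 30.5
(5) 1.0(99.0) + 1.0(70.5) + 0.7(49.6) = 99.0 + 70.5 + 34.7 = 204.2
(6) 1.0(99.0) + 0.7(49.9) + 0.6(70.5) + 0.7(49.6) = 211.0
Maximum is from combination 6.

211.0 kips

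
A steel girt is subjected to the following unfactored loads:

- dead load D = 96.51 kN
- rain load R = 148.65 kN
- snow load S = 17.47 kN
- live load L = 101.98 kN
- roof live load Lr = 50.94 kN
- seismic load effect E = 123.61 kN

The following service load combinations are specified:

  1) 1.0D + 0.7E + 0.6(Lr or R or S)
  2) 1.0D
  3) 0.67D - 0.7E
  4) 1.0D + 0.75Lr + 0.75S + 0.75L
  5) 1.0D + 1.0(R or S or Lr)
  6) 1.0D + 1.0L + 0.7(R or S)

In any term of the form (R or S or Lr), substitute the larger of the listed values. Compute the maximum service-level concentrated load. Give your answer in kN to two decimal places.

302.55 kN

(Lr or R or S) → R = 148.65 kN; (R or S or Lr) → R = 148.65 kN; (R or S) → R = 148.65 kN.
1) 1.0(96.51) + 0.7(123.61) + 0.6(148.65) = 96.51 + 86.53 + 89.19 = 272.23
2) 1.0(96.51) = 96.51
3) 0.67(96.51) - 0.7(123.61) = 64.66 - 86.53 = -21.87
4) 1.0(96.51) + 0.75(50.94) + 0.75(17.47) + 0.75(101.98) = 224.30
5) 1.0(96.51) + 1.0(148.65) = 96.51 + 148.65 = 245.16
6) 1.0(96.51) + 1.0(101.98) + 0.7(148.65) = 96.51 + 101.98 + 104.06 = 302.55
Combination 6 governs: P = 302.55 kN.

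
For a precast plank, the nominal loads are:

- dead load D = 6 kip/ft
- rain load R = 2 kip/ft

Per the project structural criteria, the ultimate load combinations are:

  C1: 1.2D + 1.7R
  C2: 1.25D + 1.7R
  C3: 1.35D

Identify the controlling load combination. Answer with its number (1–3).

Combination 2

C1: 1.2(6) + 1.7(2) = 7.2 + 3.4 = 10.6
C2: 1.25(6) + 1.7(2) = 7.5 + 3.4 = 10.9
C3: 1.35(6) = 8.1
The largest value is 10.9 kip/ft from combination 2.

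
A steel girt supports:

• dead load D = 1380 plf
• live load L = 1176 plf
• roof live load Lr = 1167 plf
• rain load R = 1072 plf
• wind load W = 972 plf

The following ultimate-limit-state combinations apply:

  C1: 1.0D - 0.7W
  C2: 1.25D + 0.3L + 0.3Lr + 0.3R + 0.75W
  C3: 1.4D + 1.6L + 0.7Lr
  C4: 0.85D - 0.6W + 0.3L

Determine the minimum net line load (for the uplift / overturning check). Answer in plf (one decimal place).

C1: 1.0(1380) - 0.7(972) = 1380.0 - 680.4 = 699.6
C2: 1.25(1380) + 0.3(1176) + 0.3(1167) + 0.3(1072) + 0.75(972) = 1725.0 + 352.8 + 350.1 + 321.6 + 729.0 = 3478.5
C3: 1.4(1380) + 1.6(1176) + 0.7(1167) = 1932.0 + 1881.6 + 816.9 = 4630.5
C4: 0.85(1380) - 0.6(972) + 0.3(1176) = 1173.0 - 583.2 + 352.8 = 942.6
Combination 1 gives the minimum: 699.6 plf.

699.6 plf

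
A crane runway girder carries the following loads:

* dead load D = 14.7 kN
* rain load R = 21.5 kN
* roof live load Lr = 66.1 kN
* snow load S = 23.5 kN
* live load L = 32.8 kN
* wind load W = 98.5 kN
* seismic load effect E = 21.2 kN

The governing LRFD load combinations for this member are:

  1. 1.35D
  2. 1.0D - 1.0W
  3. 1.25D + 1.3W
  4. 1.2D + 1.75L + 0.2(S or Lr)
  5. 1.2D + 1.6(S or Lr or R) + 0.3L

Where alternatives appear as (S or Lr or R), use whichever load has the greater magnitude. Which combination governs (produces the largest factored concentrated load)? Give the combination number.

(S or Lr) → Lr = 66.1 kN; (S or Lr or R) → Lr = 66.1 kN.
1. 1.35(14.7) = 19.85
2. 1.0(14.7) - 1.0(98.5) = -83.80
3. 1.25(14.7) + 1.3(98.5) = 146.43
4. 1.2(14.7) + 1.75(32.8) + 0.2(66.1) = 88.26
5. 1.2(14.7) + 1.6(66.1) + 0.3(32.8) = 133.24
The largest value is 146.43 kN from combination 3.

Combination 3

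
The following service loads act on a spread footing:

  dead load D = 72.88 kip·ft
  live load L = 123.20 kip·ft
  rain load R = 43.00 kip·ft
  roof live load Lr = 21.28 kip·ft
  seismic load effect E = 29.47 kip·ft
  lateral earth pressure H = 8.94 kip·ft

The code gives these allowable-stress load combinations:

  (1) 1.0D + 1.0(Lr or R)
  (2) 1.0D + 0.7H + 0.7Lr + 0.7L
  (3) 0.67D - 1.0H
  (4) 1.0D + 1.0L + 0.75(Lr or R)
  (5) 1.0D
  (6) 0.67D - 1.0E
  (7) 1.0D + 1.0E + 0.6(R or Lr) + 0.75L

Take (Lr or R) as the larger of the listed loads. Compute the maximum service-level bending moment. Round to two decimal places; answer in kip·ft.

(Lr or R) → R = 43.00 kip·ft; (R or Lr) → R = 43.00 kip·ft.
(1) 1.0(72.88) + 1.0(43.00) = 115.88
(2) 1.0(72.88) + 0.7(8.94) + 0.7(21.28) + 0.7(123.20) = 180.27
(3) 0.67(72.88) - 1.0(8.94) = 39.89
(4) 1.0(72.88) + 1.0(123.20) + 0.75(43.00) = 228.33
(5) 1.0(72.88) = 72.88
(6) 0.67(72.88) - 1.0(29.47) = 19.36
(7) 1.0(72.88) + 1.0(29.47) + 0.6(43.00) + 0.75(123.20) = 220.55
Maximum is from combination 4.

228.33 kip·ft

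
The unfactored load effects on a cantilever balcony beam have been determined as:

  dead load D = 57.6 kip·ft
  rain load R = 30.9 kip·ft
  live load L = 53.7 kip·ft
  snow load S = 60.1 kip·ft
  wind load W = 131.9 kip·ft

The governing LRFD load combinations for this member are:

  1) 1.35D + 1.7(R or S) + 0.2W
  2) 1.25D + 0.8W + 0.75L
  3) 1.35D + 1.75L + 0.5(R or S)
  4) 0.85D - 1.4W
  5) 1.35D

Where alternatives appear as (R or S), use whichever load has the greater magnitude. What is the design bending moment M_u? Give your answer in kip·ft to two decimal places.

217.80 kip·ft

(R or S) → S = 60.1 kip·ft.
1) 1.35(57.6) + 1.7(60.1) + 0.2(131.9) = 77.76 + 102.17 + 26.38 = 206.31
2) 1.25(57.6) + 0.8(131.9) + 0.75(53.7) = 72.00 + 105.52 + 40.28 = 217.80
3) 1.35(57.6) + 1.75(53.7) + 0.5(60.1) = 77.76 + 93.98 + 30.05 = 201.79
4) 0.85(57.6) - 1.4(131.9) = 48.96 - 184.66 = -135.70
5) 1.35(57.6) = 77.76
Combination 2 governs: M_u = 217.80 kip·ft.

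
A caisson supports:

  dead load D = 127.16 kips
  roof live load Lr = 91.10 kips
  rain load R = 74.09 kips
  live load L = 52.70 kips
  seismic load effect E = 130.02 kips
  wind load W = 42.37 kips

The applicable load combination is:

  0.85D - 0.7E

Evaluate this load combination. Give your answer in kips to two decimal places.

0.85(127.16) - 0.7(130.02) = 17.07
P_u = 17.07 kips.

17.07 kips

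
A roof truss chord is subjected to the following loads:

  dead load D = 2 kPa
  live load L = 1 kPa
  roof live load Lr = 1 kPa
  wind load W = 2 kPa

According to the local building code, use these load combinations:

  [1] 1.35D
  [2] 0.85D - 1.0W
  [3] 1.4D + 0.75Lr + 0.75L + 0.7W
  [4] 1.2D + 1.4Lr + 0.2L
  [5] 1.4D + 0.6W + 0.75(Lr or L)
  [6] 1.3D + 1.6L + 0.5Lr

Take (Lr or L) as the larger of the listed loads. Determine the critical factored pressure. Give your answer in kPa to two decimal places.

5.70 kPa

(Lr or L) → Lr = 1 kPa.
[1] 1.35(2) = 2.70
[2] 0.85(2) - 1.0(2) = 1.70 - 2.00 = -0.30
[3] 1.4(2) + 0.75(1) + 0.75(1) + 0.7(2) = 2.80 + 0.75 + 0.75 + 1.40 = 5.70
[4] 1.2(2) + 1.4(1) + 0.2(1) = 2.40 + 1.40 + 0.20 = 4.00
[5] 1.4(2) + 0.6(2) + 0.75(1) = 2.80 + 1.20 + 0.75 = 4.75
[6] 1.3(2) + 1.6(1) + 0.5(1) = 2.60 + 1.60 + 0.50 = 4.70
Maximum is from combination 3.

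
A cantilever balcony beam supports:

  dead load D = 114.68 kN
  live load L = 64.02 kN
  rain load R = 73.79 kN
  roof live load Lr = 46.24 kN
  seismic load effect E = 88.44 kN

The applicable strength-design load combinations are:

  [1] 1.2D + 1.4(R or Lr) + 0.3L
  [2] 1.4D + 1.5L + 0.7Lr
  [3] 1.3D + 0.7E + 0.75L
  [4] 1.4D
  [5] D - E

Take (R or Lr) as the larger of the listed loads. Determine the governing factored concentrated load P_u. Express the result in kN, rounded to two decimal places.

(R or Lr) → R = 73.79 kN.
[1] 1.2(114.68) + 1.4(73.79) + 0.3(64.02) = 260.13
[2] 1.4(114.68) + 1.5(64.02) + 0.7(46.24) = 160.55 + 96.03 + 32.37 = 288.95
[3] 1.3(114.68) + 0.7(88.44) + 0.75(64.02) = 149.08 + 61.91 + 48.02 = 259.01
[4] 1.4(114.68) = 160.55
[5] 1.0(114.68) - 1.0(88.44) = 114.68 - 88.44 = 26.24
Maximum is from combination 2.

288.95 kN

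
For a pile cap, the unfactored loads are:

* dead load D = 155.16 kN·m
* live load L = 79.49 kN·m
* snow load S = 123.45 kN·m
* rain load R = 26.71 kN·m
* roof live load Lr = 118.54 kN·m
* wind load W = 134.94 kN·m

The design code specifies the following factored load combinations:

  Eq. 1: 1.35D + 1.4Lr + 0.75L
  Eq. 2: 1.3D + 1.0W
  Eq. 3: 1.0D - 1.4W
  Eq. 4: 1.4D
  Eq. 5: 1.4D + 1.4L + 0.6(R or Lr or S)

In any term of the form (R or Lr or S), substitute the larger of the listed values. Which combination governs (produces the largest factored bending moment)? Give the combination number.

Combination 1

(R or Lr or S) → S = 123.45 kN·m.
Eq. 1: 1.35(155.16) + 1.4(118.54) + 0.75(79.49) = 435.04
Eq. 2: 1.3(155.16) + 1.0(134.94) = 201.71 + 134.94 = 336.65
Eq. 3: 1.0(155.16) - 1.4(134.94) = 155.16 - 188.92 = -33.76
Eq. 4: 1.4(155.16) = 217.22
Eq. 5: 1.4(155.16) + 1.4(79.49) + 0.6(123.45) = 217.22 + 111.29 + 74.07 = 402.58
The largest value is 435.04 kN·m from combination 1.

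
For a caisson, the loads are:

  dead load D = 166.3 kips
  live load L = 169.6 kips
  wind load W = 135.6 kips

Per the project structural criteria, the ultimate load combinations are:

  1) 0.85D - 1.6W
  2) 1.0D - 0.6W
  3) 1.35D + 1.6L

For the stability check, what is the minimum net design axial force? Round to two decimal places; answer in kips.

1) 0.85(166.3) - 1.6(135.6) = -75.61
2) 1.0(166.3) - 0.6(135.6) = 166.30 - 81.36 = 84.94
3) 1.35(166.3) + 1.6(169.6) = 224.51 + 271.36 = 495.87
Combination 1 gives the minimum: -75.61 kips.

-75.61 kips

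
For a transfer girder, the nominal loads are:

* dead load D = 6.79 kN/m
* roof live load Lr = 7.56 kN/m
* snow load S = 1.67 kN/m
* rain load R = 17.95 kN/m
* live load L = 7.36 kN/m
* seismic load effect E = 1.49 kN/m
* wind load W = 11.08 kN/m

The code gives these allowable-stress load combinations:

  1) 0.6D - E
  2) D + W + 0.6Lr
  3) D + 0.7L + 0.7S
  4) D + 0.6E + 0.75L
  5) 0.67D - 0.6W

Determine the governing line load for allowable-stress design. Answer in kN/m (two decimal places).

1) 0.6(6.79) - 1.0(1.49) = 2.58
2) 1.0(6.79) + 1.0(11.08) + 0.6(7.56) = 22.41
3) 1.0(6.79) + 0.7(7.36) + 0.7(1.67) = 13.11
4) 1.0(6.79) + 0.6(1.49) + 0.75(7.36) = 13.20
5) 0.67(6.79) - 0.6(11.08) = -2.10
The controlling combination is 2, giving 22.41 kN/m.

22.41 kN/m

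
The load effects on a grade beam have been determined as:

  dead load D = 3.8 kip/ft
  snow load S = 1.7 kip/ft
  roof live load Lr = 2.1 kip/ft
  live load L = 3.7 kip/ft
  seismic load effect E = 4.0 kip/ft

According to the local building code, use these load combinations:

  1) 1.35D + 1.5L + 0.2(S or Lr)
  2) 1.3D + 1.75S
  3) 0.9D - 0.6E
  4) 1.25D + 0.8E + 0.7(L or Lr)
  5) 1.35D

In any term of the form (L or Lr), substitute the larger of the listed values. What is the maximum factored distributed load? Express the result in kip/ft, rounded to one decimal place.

11.1 kip/ft

(S or Lr) → Lr = 2.1 kip/ft; (L or Lr) → L = 3.7 kip/ft.
1) 1.35(3.8) + 1.5(3.7) + 0.2(2.1) = 11.1
2) 1.3(3.8) + 1.75(1.7) = 7.9
3) 0.9(3.8) - 0.6(4.0) = 1.0
4) 1.25(3.8) + 0.8(4.0) + 0.7(3.7) = 10.5
5) 1.35(3.8) = 5.1
Maximum is from combination 1.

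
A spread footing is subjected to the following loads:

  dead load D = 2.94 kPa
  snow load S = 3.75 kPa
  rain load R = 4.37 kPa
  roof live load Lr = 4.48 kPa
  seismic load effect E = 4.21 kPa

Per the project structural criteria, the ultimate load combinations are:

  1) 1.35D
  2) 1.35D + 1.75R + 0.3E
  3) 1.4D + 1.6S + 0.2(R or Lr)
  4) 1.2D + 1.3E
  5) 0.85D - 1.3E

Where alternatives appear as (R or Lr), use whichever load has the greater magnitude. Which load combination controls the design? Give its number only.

(R or Lr) → Lr = 4.48 kPa.
1) 1.35(2.94) = 3.97
2) 1.35(2.94) + 1.75(4.37) + 0.3(4.21) = 3.97 + 7.65 + 1.26 = 12.88
3) 1.4(2.94) + 1.6(3.75) + 0.2(4.48) = 11.01
4) 1.2(2.94) + 1.3(4.21) = 3.53 + 5.47 = 9.00
5) 0.85(2.94) - 1.3(4.21) = 2.50 - 5.47 = -2.97
The largest value is 12.88 kPa from combination 2.

Combination 2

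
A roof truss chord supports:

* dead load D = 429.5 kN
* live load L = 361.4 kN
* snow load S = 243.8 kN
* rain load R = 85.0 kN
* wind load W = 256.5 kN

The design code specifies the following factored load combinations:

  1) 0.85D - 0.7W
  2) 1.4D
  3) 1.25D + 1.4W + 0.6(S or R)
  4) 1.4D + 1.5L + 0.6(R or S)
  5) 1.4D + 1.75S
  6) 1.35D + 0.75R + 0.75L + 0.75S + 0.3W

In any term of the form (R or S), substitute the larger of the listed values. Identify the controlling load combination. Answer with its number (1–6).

Combination 4

(S or R) → S = 243.8 kN; (R or S) → S = 243.8 kN.
1) 0.85(429.5) - 0.7(256.5) = 365.08 - 179.55 = 185.53
2) 1.4(429.5) = 601.30
3) 1.25(429.5) + 1.4(256.5) + 0.6(243.8) = 536.88 + 359.10 + 146.28 = 1042.26
4) 1.4(429.5) + 1.5(361.4) + 0.6(243.8) = 601.30 + 542.10 + 146.28 = 1289.68
5) 1.4(429.5) + 1.75(243.8) = 601.30 + 426.65 = 1027.95
6) 1.35(429.5) + 0.75(85.0) + 0.75(361.4) + 0.75(243.8) + 0.3(256.5) = 579.83 + 63.75 + 271.05 + 182.85 + 76.95 = 1174.43
The largest value is 1289.68 kN from combination 4.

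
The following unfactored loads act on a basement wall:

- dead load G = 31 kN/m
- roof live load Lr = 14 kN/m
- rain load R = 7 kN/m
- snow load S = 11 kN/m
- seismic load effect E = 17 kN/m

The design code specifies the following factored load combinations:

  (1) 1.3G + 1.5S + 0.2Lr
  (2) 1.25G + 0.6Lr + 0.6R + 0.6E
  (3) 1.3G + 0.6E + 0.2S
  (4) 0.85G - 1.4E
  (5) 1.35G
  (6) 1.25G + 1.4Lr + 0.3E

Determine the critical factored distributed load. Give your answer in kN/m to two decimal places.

(1) 1.3(31) + 1.5(11) + 0.2(14) = 40.30 + 16.50 + 2.80 = 59.60
(2) 1.25(31) + 0.6(14) + 0.6(7) + 0.6(17) = 38.75 + 8.40 + 4.20 + 10.20 = 61.55
(3) 1.3(31) + 0.6(17) + 0.2(11) = 40.30 + 10.20 + 2.20 = 52.70
(4) 0.85(31) - 1.4(17) = 26.35 - 23.80 = 2.55
(5) 1.35(31) = 41.85
(6) 1.25(31) + 1.4(14) + 0.3(17) = 38.75 + 19.60 + 5.10 = 63.45
The controlling combination is 6, giving 63.45 kN/m.

63.45 kN/m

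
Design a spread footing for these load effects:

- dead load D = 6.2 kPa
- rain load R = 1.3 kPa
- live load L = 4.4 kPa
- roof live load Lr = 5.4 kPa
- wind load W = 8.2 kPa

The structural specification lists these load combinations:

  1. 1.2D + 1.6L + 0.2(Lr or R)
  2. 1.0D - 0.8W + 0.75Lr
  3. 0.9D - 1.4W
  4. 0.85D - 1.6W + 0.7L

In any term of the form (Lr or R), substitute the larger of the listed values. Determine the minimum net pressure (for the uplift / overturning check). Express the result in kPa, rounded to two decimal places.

-5.90 kPa

(Lr or R) → Lr = 5.4 kPa.
1. 1.2(6.2) + 1.6(4.4) + 0.2(5.4) = 7.44 + 7.04 + 1.08 = 15.56
2. 1.0(6.2) - 0.8(8.2) + 0.75(5.4) = 6.20 - 6.56 + 4.05 = 3.69
3. 0.9(6.2) - 1.4(8.2) = 5.58 - 11.48 = -5.90
4. 0.85(6.2) - 1.6(8.2) + 0.7(4.4) = 5.27 - 13.12 + 3.08 = -4.77
Combination 3 gives the minimum: -5.90 kPa.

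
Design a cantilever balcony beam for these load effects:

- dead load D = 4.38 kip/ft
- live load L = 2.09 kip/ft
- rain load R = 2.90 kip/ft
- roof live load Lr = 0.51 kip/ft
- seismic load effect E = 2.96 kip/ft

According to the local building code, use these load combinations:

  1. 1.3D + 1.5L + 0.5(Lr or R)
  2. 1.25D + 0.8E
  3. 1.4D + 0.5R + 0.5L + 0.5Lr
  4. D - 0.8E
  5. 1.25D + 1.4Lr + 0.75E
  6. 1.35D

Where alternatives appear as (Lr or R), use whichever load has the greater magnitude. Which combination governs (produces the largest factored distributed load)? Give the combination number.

(Lr or R) → R = 2.90 kip/ft.
1. 1.3(4.38) + 1.5(2.09) + 0.5(2.90) = 10.28
2. 1.25(4.38) + 0.8(2.96) = 7.84
3. 1.4(4.38) + 0.5(2.90) + 0.5(2.09) + 0.5(0.51) = 8.88
4. 1.0(4.38) - 0.8(2.96) = 2.01
5. 1.25(4.38) + 1.4(0.51) + 0.75(2.96) = 8.41
6. 1.35(4.38) = 5.91
The largest value is 10.28 kip/ft from combination 1.

Combination 1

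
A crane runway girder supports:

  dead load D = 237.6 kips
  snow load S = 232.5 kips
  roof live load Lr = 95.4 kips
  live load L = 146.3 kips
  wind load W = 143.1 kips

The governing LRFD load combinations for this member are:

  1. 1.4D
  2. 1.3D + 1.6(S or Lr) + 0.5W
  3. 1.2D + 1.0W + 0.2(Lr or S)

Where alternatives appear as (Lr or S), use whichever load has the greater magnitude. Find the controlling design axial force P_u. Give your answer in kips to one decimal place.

752.4 kips

(S or Lr) → S = 232.5 kips; (Lr or S) → S = 232.5 kips.
1. 1.4(237.6) = 332.6
2. 1.3(237.6) + 1.6(232.5) + 0.5(143.1) = 752.4
3. 1.2(237.6) + 1.0(143.1) + 0.2(232.5) = 285.1 + 143.1 + 46.5 = 474.7
Maximum is from combination 2.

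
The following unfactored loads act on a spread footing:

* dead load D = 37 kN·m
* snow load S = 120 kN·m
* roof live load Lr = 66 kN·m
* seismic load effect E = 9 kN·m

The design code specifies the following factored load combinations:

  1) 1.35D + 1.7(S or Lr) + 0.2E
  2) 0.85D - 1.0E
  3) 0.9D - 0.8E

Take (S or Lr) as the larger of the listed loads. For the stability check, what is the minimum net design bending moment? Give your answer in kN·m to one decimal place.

(S or Lr) → S = 120 kN·m.
1) 1.35(37) + 1.7(120) + 0.2(9) = 50.0 + 204.0 + 1.8 = 255.8
2) 0.85(37) - 1.0(9) = 31.5 - 9.0 = 22.5
3) 0.9(37) - 0.8(9) = 33.3 - 7.2 = 26.1
Combination 2 gives the minimum: 22.5 kN·m.

22.5 kN·m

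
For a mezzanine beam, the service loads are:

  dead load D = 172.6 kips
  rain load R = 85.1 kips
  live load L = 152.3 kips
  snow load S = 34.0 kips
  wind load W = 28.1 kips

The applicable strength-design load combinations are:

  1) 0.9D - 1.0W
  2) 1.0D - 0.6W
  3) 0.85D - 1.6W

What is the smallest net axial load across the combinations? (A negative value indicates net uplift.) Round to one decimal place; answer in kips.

101.8 kips

1) 0.9(172.6) - 1.0(28.1) = 127.2
2) 1.0(172.6) - 0.6(28.1) = 155.7
3) 0.85(172.6) - 1.6(28.1) = 101.8
Combination 3 gives the minimum: 101.8 kips.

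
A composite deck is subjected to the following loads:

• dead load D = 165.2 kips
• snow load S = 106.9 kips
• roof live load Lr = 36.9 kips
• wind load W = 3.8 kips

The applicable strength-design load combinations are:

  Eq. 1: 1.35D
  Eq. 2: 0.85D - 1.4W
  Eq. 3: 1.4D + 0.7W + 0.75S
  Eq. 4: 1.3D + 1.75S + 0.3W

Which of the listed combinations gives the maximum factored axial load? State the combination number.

Combination 4

Eq. 1: 1.35(165.2) = 223.02
Eq. 2: 0.85(165.2) - 1.4(3.8) = 140.42 - 5.32 = 135.10
Eq. 3: 1.4(165.2) + 0.7(3.8) + 0.75(106.9) = 231.28 + 2.66 + 80.18 = 314.12
Eq. 4: 1.3(165.2) + 1.75(106.9) + 0.3(3.8) = 214.76 + 187.08 + 1.14 = 402.98
The largest value is 402.98 kips from combination 4.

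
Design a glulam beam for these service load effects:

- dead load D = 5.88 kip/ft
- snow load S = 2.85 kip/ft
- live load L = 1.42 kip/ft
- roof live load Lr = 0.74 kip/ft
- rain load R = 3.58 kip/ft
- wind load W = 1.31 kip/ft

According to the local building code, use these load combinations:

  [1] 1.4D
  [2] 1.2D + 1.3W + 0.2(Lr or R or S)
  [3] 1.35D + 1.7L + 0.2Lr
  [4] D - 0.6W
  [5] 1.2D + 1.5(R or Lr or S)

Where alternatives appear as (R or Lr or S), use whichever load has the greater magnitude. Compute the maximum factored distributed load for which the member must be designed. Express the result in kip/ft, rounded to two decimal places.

(Lr or R or S) → R = 3.58 kip/ft; (R or Lr or S) → R = 3.58 kip/ft.
[1] 1.4(5.88) = 8.23
[2] 1.2(5.88) + 1.3(1.31) + 0.2(3.58) = 7.06 + 1.70 + 0.72 = 9.48
[3] 1.35(5.88) + 1.7(1.42) + 0.2(0.74) = 7.94 + 2.41 + 0.15 = 10.50
[4] 1.0(5.88) - 0.6(1.31) = 5.88 - 0.79 = 5.09
[5] 1.2(5.88) + 1.5(3.58) = 7.06 + 5.37 = 12.43
Combination 5 governs: w_u = 12.43 kip/ft.

12.43 kip/ft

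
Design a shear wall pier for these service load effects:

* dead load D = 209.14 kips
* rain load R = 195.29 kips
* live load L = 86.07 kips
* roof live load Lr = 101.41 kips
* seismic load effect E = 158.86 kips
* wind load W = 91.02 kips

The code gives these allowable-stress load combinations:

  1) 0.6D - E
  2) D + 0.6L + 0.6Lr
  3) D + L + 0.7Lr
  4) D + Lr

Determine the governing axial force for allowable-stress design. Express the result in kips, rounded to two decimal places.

366.20 kips

1) 0.6(209.14) - 1.0(158.86) = 125.48 - 158.86 = -33.38
2) 1.0(209.14) + 0.6(86.07) + 0.6(101.41) = 209.14 + 51.64 + 60.85 = 321.63
3) 1.0(209.14) + 1.0(86.07) + 0.7(101.41) = 209.14 + 86.07 + 70.99 = 366.20
4) 1.0(209.14) + 1.0(101.41) = 209.14 + 101.41 = 310.55
Combination 3 governs: P = 366.20 kips.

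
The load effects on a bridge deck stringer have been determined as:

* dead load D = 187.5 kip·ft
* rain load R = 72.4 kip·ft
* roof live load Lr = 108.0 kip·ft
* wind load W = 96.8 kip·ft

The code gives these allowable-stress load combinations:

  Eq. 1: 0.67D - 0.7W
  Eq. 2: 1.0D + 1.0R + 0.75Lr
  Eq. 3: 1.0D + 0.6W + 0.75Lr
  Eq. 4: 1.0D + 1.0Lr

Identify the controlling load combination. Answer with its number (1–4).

Combination 2

Eq. 1: 0.67(187.5) - 0.7(96.8) = 57.87
Eq. 2: 1.0(187.5) + 1.0(72.4) + 0.75(108.0) = 340.90
Eq. 3: 1.0(187.5) + 0.6(96.8) + 0.75(108.0) = 326.58
Eq. 4: 1.0(187.5) + 1.0(108.0) = 295.50
The largest value is 340.90 kip·ft from combination 2.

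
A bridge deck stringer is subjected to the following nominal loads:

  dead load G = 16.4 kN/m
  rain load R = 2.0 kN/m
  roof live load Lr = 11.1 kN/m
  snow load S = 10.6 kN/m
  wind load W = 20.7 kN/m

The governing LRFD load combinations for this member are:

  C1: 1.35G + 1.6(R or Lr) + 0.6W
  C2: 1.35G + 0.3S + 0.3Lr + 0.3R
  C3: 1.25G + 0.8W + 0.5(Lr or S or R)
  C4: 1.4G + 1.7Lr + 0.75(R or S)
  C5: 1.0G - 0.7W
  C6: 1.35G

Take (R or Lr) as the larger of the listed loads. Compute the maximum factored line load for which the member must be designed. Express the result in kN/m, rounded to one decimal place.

(R or Lr) → Lr = 11.1 kN/m; (Lr or S or R) → Lr = 11.1 kN/m; (R or S) → S = 10.6 kN/m.
C1: 1.35(16.4) + 1.6(11.1) + 0.6(20.7) = 22.1 + 17.8 + 12.4 = 52.3
C2: 1.35(16.4) + 0.3(10.6) + 0.3(11.1) + 0.3(2.0) = 29.3
C3: 1.25(16.4) + 0.8(20.7) + 0.5(11.1) = 42.6
C4: 1.4(16.4) + 1.7(11.1) + 0.75(10.6) = 49.8
C5: 1.0(16.4) - 0.7(20.7) = 16.4 - 14.5 = 1.9
C6: 1.35(16.4) = 22.1
Maximum is from combination 1.

52.3 kN/m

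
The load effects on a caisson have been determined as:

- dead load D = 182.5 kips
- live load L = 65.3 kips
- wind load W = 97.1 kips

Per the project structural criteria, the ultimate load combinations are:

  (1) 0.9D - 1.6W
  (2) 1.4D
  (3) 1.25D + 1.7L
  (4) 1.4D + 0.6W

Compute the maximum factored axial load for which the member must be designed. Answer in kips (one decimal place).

339.1 kips

(1) 0.9(182.5) - 1.6(97.1) = 164.3 - 155.4 = 8.9
(2) 1.4(182.5) = 255.5
(3) 1.25(182.5) + 1.7(65.3) = 228.1 + 111.0 = 339.1
(4) 1.4(182.5) + 0.6(97.1) = 255.5 + 58.3 = 313.8
Combination 3 governs: P_u = 339.1 kips.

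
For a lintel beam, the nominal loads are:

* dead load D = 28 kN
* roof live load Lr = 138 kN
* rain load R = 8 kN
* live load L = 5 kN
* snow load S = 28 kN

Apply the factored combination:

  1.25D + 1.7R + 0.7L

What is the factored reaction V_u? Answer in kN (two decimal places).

52.10 kN

1.25(28) + 1.7(8) + 0.7(5) = 35.00 + 13.60 + 3.50 = 52.10
V_u = 52.10 kN.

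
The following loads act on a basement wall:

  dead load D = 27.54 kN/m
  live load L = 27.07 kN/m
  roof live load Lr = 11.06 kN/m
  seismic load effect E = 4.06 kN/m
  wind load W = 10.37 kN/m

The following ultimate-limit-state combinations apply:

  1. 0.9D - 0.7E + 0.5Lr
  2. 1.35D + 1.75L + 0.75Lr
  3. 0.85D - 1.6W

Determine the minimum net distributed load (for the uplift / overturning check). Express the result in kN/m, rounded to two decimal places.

6.82 kN/m

1. 0.9(27.54) - 0.7(4.06) + 0.5(11.06) = 27.47
2. 1.35(27.54) + 1.75(27.07) + 0.75(11.06) = 92.85
3. 0.85(27.54) - 1.6(10.37) = 6.82
Combination 3 gives the minimum: 6.82 kN/m.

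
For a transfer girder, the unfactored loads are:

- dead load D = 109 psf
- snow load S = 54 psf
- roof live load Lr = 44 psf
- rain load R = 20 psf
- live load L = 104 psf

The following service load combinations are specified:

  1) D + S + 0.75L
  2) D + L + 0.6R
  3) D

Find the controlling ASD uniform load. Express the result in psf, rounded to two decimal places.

241.00 psf

1) 1.0(109) + 1.0(54) + 0.75(104) = 109.00 + 54.00 + 78.00 = 241.00
2) 1.0(109) + 1.0(104) + 0.6(20) = 109.00 + 104.00 + 12.00 = 225.00
3) 1.0(109) = 109.00
Maximum is from combination 1.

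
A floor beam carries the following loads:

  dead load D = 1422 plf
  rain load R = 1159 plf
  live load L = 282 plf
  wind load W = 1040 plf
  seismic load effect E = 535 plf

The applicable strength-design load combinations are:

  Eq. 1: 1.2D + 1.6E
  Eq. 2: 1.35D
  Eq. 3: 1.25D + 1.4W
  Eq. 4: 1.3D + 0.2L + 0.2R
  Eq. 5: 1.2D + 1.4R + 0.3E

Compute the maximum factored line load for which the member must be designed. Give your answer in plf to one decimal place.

3489.5 plf

Eq. 1: 1.2(1422) + 1.6(535) = 1706.4 + 856.0 = 2562.4
Eq. 2: 1.35(1422) = 1919.7
Eq. 3: 1.25(1422) + 1.4(1040) = 1777.5 + 1456.0 = 3233.5
Eq. 4: 1.3(1422) + 0.2(282) + 0.2(1159) = 1848.6 + 56.4 + 231.8 = 2136.8
Eq. 5: 1.2(1422) + 1.4(1159) + 0.3(535) = 1706.4 + 1622.6 + 160.5 = 3489.5
Maximum is from combination 5.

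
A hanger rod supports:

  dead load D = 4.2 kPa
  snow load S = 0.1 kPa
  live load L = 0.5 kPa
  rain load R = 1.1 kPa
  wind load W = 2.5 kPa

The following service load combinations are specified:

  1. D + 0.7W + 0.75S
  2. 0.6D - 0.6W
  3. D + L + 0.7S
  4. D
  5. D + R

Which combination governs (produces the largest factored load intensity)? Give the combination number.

Combination 1

1. 1.0(4.2) + 0.7(2.5) + 0.75(0.1) = 6.0
2. 0.6(4.2) - 0.6(2.5) = 2.5 - 1.5 = 1.0
3. 1.0(4.2) + 1.0(0.5) + 0.7(0.1) = 4.2 + 0.5 + 0.1 = 4.8
4. 1.0(4.2) = 4.2
5. 1.0(4.2) + 1.0(1.1) = 4.2 + 1.1 = 5.3
The largest value is 6.0 kPa from combination 1.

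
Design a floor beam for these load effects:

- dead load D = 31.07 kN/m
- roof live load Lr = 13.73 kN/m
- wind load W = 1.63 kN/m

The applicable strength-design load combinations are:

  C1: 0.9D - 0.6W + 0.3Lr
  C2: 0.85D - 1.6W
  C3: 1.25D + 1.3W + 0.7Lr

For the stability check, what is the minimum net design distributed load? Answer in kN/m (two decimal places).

C1: 0.9(31.07) - 0.6(1.63) + 0.3(13.73) = 27.96 - 0.98 + 4.12 = 31.10
C2: 0.85(31.07) - 1.6(1.63) = 26.41 - 2.61 = 23.80
C3: 1.25(31.07) + 1.3(1.63) + 0.7(13.73) = 38.84 + 2.12 + 9.61 = 50.57
Combination 2 gives the minimum: 23.80 kN/m.

23.80 kN/m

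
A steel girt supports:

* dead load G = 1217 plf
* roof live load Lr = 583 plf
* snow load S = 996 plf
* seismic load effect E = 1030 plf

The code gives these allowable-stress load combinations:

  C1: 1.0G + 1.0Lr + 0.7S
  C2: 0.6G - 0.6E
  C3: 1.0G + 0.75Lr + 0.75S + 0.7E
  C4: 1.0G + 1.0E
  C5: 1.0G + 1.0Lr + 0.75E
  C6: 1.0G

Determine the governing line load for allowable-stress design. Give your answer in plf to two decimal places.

3122.25 plf

C1: 1.0(1217) + 1.0(583) + 0.7(996) = 1217.00 + 583.00 + 697.20 = 2497.20
C2: 0.6(1217) - 0.6(1030) = 730.20 - 618.00 = 112.20
C3: 1.0(1217) + 0.75(583) + 0.75(996) + 0.7(1030) = 1217.00 + 437.25 + 747.00 + 721.00 = 3122.25
C4: 1.0(1217) + 1.0(1030) = 1217.00 + 1030.00 = 2247.00
C5: 1.0(1217) + 1.0(583) + 0.75(1030) = 1217.00 + 583.00 + 772.50 = 2572.50
C6: 1.0(1217) = 1217.00
Maximum is from combination 3.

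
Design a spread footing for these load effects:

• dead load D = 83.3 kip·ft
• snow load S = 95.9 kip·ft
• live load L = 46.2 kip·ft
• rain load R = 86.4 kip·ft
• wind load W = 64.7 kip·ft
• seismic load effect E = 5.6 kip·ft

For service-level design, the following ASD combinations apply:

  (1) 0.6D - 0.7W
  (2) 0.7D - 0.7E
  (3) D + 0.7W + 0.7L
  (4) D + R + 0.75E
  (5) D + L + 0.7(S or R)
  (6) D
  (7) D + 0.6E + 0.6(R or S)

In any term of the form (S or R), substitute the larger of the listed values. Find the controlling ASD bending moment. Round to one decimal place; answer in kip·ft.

196.6 kip·ft

(S or R) → S = 95.9 kip·ft; (R or S) → S = 95.9 kip·ft.
(1) 0.6(83.3) - 0.7(64.7) = 50.0 - 45.3 = 4.7
(2) 0.7(83.3) - 0.7(5.6) = 58.3 - 3.9 = 54.4
(3) 1.0(83.3) + 0.7(64.7) + 0.7(46.2) = 83.3 + 45.3 + 32.3 = 160.9
(4) 1.0(83.3) + 1.0(86.4) + 0.75(5.6) = 83.3 + 86.4 + 4.2 = 173.9
(5) 1.0(83.3) + 1.0(46.2) + 0.7(95.9) = 83.3 + 46.2 + 67.1 = 196.6
(6) 1.0(83.3) = 83.3
(7) 1.0(83.3) + 0.6(5.6) + 0.6(95.9) = 83.3 + 3.4 + 57.5 = 144.2
Maximum is from combination 5.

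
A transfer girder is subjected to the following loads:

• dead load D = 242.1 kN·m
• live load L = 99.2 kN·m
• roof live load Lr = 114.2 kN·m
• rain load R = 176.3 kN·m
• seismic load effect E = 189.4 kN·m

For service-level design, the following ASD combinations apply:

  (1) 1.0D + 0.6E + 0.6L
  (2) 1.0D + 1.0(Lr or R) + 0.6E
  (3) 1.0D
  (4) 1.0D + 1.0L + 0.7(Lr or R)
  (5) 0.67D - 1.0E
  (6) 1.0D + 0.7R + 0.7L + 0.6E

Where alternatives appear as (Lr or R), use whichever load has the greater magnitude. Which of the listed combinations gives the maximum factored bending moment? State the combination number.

(Lr or R) → R = 176.3 kN·m.
(1) 1.0(242.1) + 0.6(189.4) + 0.6(99.2) = 415.3
(2) 1.0(242.1) + 1.0(176.3) + 0.6(189.4) = 242.1 + 176.3 + 113.6 = 532.0
(3) 1.0(242.1) = 242.1
(4) 1.0(242.1) + 1.0(99.2) + 0.7(176.3) = 242.1 + 99.2 + 123.4 = 464.7
(5) 0.67(242.1) - 1.0(189.4) = 162.2 - 189.4 = -27.2
(6) 1.0(242.1) + 0.7(176.3) + 0.7(99.2) + 0.6(189.4) = 548.6
The largest value is 548.6 kN·m from combination 6.

Combination 6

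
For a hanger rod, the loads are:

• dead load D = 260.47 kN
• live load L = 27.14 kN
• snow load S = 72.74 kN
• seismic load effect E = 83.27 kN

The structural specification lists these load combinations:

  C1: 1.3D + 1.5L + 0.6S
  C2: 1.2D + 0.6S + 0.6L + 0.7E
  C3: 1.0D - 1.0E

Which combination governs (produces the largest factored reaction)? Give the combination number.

C1: 1.3(260.47) + 1.5(27.14) + 0.6(72.74) = 422.97
C2: 1.2(260.47) + 0.6(72.74) + 0.6(27.14) + 0.7(83.27) = 430.78
C3: 1.0(260.47) - 1.0(83.27) = 260.47 - 83.27 = 177.20
The largest value is 430.78 kN from combination 2.

Combination 2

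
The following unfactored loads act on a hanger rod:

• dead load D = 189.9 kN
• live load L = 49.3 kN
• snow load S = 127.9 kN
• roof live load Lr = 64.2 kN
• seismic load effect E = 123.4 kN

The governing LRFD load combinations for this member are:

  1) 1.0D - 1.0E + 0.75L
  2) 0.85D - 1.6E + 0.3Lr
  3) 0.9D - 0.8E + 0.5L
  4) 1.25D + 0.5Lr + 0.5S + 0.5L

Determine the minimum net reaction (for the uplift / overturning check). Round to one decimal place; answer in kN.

-16.8 kN

1) 1.0(189.9) - 1.0(123.4) + 0.75(49.3) = 189.9 - 123.4 + 37.0 = 103.5
2) 0.85(189.9) - 1.6(123.4) + 0.3(64.2) = -16.8
3) 0.9(189.9) - 0.8(123.4) + 0.5(49.3) = 96.8
4) 1.25(189.9) + 0.5(64.2) + 0.5(127.9) + 0.5(49.3) = 358.1
Combination 2 gives the minimum: -16.8 kN.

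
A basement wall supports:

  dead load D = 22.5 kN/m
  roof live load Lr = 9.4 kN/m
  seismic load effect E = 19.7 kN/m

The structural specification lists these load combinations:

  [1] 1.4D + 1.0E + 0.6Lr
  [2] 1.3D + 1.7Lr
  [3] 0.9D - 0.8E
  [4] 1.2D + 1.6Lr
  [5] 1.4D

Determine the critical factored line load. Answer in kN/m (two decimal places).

[1] 1.4(22.5) + 1.0(19.7) + 0.6(9.4) = 31.50 + 19.70 + 5.64 = 56.84
[2] 1.3(22.5) + 1.7(9.4) = 29.25 + 15.98 = 45.23
[3] 0.9(22.5) - 0.8(19.7) = 20.25 - 15.76 = 4.49
[4] 1.2(22.5) + 1.6(9.4) = 27.00 + 15.04 = 42.04
[5] 1.4(22.5) = 31.50
Maximum is from combination 1.

56.84 kN/m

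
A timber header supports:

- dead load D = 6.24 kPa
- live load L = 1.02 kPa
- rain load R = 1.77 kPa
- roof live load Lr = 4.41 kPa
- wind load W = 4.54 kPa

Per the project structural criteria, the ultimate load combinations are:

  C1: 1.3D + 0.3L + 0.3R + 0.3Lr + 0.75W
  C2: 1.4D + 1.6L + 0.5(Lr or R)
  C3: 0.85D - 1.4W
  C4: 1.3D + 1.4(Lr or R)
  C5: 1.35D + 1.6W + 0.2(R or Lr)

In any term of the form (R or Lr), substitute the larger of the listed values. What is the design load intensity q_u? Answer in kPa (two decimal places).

(Lr or R) → Lr = 4.41 kPa; (R or Lr) → Lr = 4.41 kPa.
C1: 1.3(6.24) + 0.3(1.02) + 0.3(1.77) + 0.3(4.41) + 0.75(4.54) = 8.11 + 0.31 + 0.53 + 1.32 + 3.41 = 13.68
C2: 1.4(6.24) + 1.6(1.02) + 0.5(4.41) = 12.57
C3: 0.85(6.24) - 1.4(4.54) = -1.05
C4: 1.3(6.24) + 1.4(4.41) = 14.29
C5: 1.35(6.24) + 1.6(4.54) + 0.2(4.41) = 16.57
Combination 5 governs: q_u = 16.57 kPa.

16.57 kPa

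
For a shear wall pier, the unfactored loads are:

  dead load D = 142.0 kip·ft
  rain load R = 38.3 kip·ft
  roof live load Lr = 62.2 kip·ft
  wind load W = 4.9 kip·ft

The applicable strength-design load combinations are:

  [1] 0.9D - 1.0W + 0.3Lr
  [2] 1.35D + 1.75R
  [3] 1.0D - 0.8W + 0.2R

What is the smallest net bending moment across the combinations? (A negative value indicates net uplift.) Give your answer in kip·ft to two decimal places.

[1] 0.9(142.0) - 1.0(4.9) + 0.3(62.2) = 127.80 - 4.90 + 18.66 = 141.56
[2] 1.35(142.0) + 1.75(38.3) = 191.70 + 67.03 = 258.73
[3] 1.0(142.0) - 0.8(4.9) + 0.2(38.3) = 142.00 - 3.92 + 7.66 = 145.74
Combination 1 gives the minimum: 141.56 kip·ft.

141.56 kip·ft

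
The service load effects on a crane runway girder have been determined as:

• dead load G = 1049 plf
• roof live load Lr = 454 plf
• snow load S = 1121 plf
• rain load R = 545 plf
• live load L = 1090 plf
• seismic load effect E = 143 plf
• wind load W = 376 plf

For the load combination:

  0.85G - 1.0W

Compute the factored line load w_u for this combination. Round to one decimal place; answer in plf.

0.85(1049) - 1.0(376) = 515.7
w_u = 515.7 plf.

515.7 plf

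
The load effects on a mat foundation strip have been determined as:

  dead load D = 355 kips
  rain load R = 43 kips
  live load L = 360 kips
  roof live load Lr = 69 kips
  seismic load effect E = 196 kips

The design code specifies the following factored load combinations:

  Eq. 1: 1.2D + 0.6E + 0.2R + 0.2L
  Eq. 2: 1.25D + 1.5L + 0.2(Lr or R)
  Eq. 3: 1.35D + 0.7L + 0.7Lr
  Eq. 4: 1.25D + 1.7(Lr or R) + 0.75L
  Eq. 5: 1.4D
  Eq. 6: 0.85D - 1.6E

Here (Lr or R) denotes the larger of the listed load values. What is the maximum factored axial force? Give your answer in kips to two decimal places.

997.55 kips

(Lr or R) → Lr = 69 kips.
Eq. 1: 1.2(355) + 0.6(196) + 0.2(43) + 0.2(360) = 426.00 + 117.60 + 8.60 + 72.00 = 624.20
Eq. 2: 1.25(355) + 1.5(360) + 0.2(69) = 443.75 + 540.00 + 13.80 = 997.55
Eq. 3: 1.35(355) + 0.7(360) + 0.7(69) = 479.25 + 252.00 + 48.30 = 779.55
Eq. 4: 1.25(355) + 1.7(69) + 0.75(360) = 443.75 + 117.30 + 270.00 = 831.05
Eq. 5: 1.4(355) = 497.00
Eq. 6: 0.85(355) - 1.6(196) = 301.75 - 313.60 = -11.85
Maximum is from combination 2.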